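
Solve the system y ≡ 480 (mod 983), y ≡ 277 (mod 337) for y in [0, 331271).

256060

983⁻¹ mod 337: 983*12 ≡ 1 (mod 337), so 983⁻¹ ≡ 12.
y = 480 + 983*((277 − 480)*12 mod 337) = 480 + 983*260 = 256060.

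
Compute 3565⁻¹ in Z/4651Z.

1212

4651 = 1*3565 + 1086
3565 = 3*1086 + 307
1086 = 3*307 + 165
307 = 1*165 + 142
165 = 1*142 + 23
142 = 6*23 + 4
23 = 5*4 + 3
4 = 1*3 + 1
3 = 3*1 + 0
gcd(3565, 4651) = 1, so the inverse exists.
Bézout: 1 = −929*4651 + 1212*3565.
So 3565⁻¹ ≡ 1212 (mod 4651).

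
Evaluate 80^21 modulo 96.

Compute successive squares:
21 in binary is 10101, i.e. 21 = 16 + 4 + 1.
80^1 ≡ 80 (mod 96)
80^2 ≡ 80^2 = 6400 ≡ 64 (mod 96)
80^4 ≡ 64^2 = 4096 ≡ 64 (mod 96)
80^8 ≡ 64^2 = 4096 ≡ 64 (mod 96)
80^16 ≡ 64^2 = 4096 ≡ 64 (mod 96)
80^21 = 80^16 × 80^4 × 80^1 ≡ 64 × 64 × 80 (mod 96).
Accumulate the product:
64 × 64 = 4096 ≡ 64
64 × 80 = 5120 ≡ 32

32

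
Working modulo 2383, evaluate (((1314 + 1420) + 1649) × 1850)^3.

1314 + 1420 = 2734 ≡ 351 (mod 2383)
351 + 1649 = 2000
2000 × 1850 = 3700000 ≡ 1584 (mod 2383)
(1584)^3 ≡ 1134 (mod 2383)

1134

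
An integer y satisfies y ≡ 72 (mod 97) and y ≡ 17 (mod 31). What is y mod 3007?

2497

97⁻¹ mod 31: 97×8 ≡ 1 (mod 31), so 97⁻¹ ≡ 8.
y = 72 + 97×((17 − 72)×8 mod 31) = 72 + 97×25 = 2497.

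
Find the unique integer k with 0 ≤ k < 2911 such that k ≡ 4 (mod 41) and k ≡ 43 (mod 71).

41⁻¹ mod 71: 41·26 ≡ 1 (mod 71), so 41⁻¹ ≡ 26.
k = 4 + 41·((43 − 4)·26 mod 71) = 4 + 41·20 = 824.

824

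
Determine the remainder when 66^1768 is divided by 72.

0

1768 in binary is 11011101000, i.e. 1768 = 1024 + 512 + 128 + 64 + 32 + 8.
66^1 ≡ 66 (mod 72)
66^2 ≡ 66^2 = 4356 ≡ 36 (mod 72)
66^4 ≡ 36^2 = 1296 ≡ 0 (mod 72)
66^8 ≡ 0^2 = 0 (mod 72)
66^16 ≡ 0^2 = 0 (mod 72)
66^32 ≡ 0^2 = 0 (mod 72)
66^64 ≡ 0^2 = 0 (mod 72)
66^128 ≡ 0^2 = 0 (mod 72)
66^256 ≡ 0^2 = 0 (mod 72)
66^512 ≡ 0^2 = 0 (mod 72)
66^1024 ≡ 0^2 = 0 (mod 72)
66^1768 = 66^1024 * 66^512 * 66^128 * 66^64 * 66^32 * 66^8 ≡ 0 * 0 * 0 * 0 * 0 * 0 (mod 72).
Accumulate the product:
0 * 0 = 0
0 * 0 = 0
0 * 0 = 0
0 * 0 = 0
0 * 0 = 0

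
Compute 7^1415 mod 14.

7

1415 in binary is 10110000111, i.e. 1415 = 1024 + 256 + 128 + 4 + 2 + 1.
7^1 ≡ 7 (mod 14)
7^2 ≡ 7^2 = 49 ≡ 7 (mod 14)
7^4 ≡ 7^2 = 49 ≡ 7 (mod 14)
7^8 ≡ 7^2 = 49 ≡ 7 (mod 14)
7^16 ≡ 7^2 = 49 ≡ 7 (mod 14)
7^32 ≡ 7^2 = 49 ≡ 7 (mod 14)
7^64 ≡ 7^2 = 49 ≡ 7 (mod 14)
7^128 ≡ 7^2 = 49 ≡ 7 (mod 14)
7^256 ≡ 7^2 = 49 ≡ 7 (mod 14)
7^512 ≡ 7^2 = 49 ≡ 7 (mod 14)
7^1024 ≡ 7^2 = 49 ≡ 7 (mod 14)
7^1415 = 7^1024 × 7^256 × 7^128 × 7^4 × 7^2 × 7^1 ≡ 7 × 7 × 7 × 7 × 7 × 7 (mod 14).
Accumulate the product:
7 × 7 = 49 ≡ 7
7 × 7 = 49 ≡ 7
7 × 7 = 49 ≡ 7
7 × 7 = 49 ≡ 7
7 × 7 = 49 ≡ 7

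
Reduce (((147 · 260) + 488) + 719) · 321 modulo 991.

147 · 260 = 38220 ≡ 562 (mod 991)
562 + 488 = 1050 ≡ 59 (mod 991)
59 + 719 = 778
778 · 321 = 249738 ≡ 6 (mod 991)

6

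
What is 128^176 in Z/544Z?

128^1 ≡ 128 (mod 544)
128^2 ≡ 128^2 = 16384 ≡ 64 (mod 544)
128^4 ≡ 64^2 = 4096 ≡ 288 (mod 544)
128^8 ≡ 288^2 = 82944 ≡ 256 (mod 544)
128^16 ≡ 256^2 = 65536 ≡ 256 (mod 544)
128^32 ≡ 256^2 = 65536 ≡ 256 (mod 544)
128^64 ≡ 256^2 = 65536 ≡ 256 (mod 544)
128^128 ≡ 256^2 = 65536 ≡ 256 (mod 544)
128^176 = 128^128 · 128^32 · 128^16 ≡ 256 · 256 · 256 (mod 544).
Accumulate the product:
256 · 256 = 65536 ≡ 256
256 · 256 = 65536 ≡ 256

256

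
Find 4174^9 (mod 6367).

9 in binary is 1001, i.e. 9 = 8 + 1.
4174^1 ≡ 4174 (mod 6367)
4174^2 ≡ 4174^2 = 17422276 ≡ 2164 (mod 6367)
4174^4 ≡ 2164^2 = 4682896 ≡ 3151 (mod 6367)
4174^8 ≡ 3151^2 = 9928801 ≡ 2648 (mod 6367)
4174^9 = 4174^8 × 4174^1 ≡ 2648 × 4174 (mod 6367).
2648 × 4174 = 11052752 ≡ 6007 (mod 6367).

6007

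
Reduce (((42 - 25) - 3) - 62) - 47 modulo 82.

69

42 - 25 = 17
17 - 3 = 14
14 - 62 = -48 ≡ 34 (mod 82)
34 - 47 = -13 ≡ 69 (mod 82)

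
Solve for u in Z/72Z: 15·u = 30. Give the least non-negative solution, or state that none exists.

gcd(15, 72) = 3, and 3 | 30, so solutions exist.
Divide through by 3: 5·u ≡ 10 mod 24.
5⁻¹ ≡ 5 (mod 24).
u ≡ 5·10 ≡ 2 (mod 24).
The smallest non-negative solution is u = 2.

2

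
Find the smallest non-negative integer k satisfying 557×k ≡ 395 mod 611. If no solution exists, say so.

4

gcd(557, 611) = 1, so a unique solution mod 611 exists.
557⁻¹ ≡ 396 (mod 611).
k ≡ 396×395 ≡ 4 (mod 611).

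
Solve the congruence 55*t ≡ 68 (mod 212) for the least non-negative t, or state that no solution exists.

140

gcd(55, 212) = 1, so a unique solution mod 212 exists.
55⁻¹ ≡ 27 (mod 212).
t ≡ 27*68 ≡ 140 (mod 212).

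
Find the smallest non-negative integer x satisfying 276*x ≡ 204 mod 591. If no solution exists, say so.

gcd(276, 591) = 3, and 3 | 204, so solutions exist.
Divide through by 3: 92*x = 68 (mod 197).
92⁻¹ ≡ 15 (mod 197).
x ≡ 15*68 ≡ 35 (mod 197).
The smallest non-negative solution is x = 35.

35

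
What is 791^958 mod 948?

1

By square-and-multiply:
958 in binary is 1110111110, i.e. 958 = 512 + 256 + 128 + 32 + 16 + 8 + 4 + 2.
791^1 ≡ 791 (mod 948)
791^2 ≡ 791^2 = 625681 ≡ 1 (mod 948)
791^4 ≡ 1^2 = 1 (mod 948)
791^8 ≡ 1^2 = 1 (mod 948)
791^16 ≡ 1^2 = 1 (mod 948)
791^32 ≡ 1^2 = 1 (mod 948)
791^64 ≡ 1^2 = 1 (mod 948)
791^128 ≡ 1^2 = 1 (mod 948)
791^256 ≡ 1^2 = 1 (mod 948)
791^512 ≡ 1^2 = 1 (mod 948)
791^958 = 791^512 · 791^256 · 791^128 · 791^32 · 791^16 · 791^8 · 791^4 · 791^2 ≡ 1 · 1 · 1 · 1 · 1 · 1 · 1 · 1 (mod 948).
Accumulate the product:
1 · 1 = 1
1 · 1 = 1
1 · 1 = 1
1 · 1 = 1
1 · 1 = 1
1 · 1 = 1
1 · 1 = 1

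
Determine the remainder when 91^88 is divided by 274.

88 in binary is 1011000, i.e. 88 = 64 + 16 + 8.
91^1 ≡ 91 (mod 274)
91^2 ≡ 91^2 = 8281 ≡ 61 (mod 274)
91^4 ≡ 61^2 = 3721 ≡ 159 (mod 274)
91^8 ≡ 159^2 = 25281 ≡ 73 (mod 274)
91^16 ≡ 73^2 = 5329 ≡ 123 (mod 274)
91^32 ≡ 123^2 = 15129 ≡ 59 (mod 274)
91^64 ≡ 59^2 = 3481 ≡ 193 (mod 274)
91^88 = 91^64 * 91^16 * 91^8 ≡ 193 * 123 * 73 (mod 274).
Accumulate the product:
193 * 123 = 23739 ≡ 175
175 * 73 = 12775 ≡ 171

171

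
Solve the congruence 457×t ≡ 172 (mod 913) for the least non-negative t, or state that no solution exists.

gcd(457, 913) = 1, so a unique solution mod 913 exists.
457⁻¹ ≡ 2 (mod 913).
t ≡ 2×172 ≡ 344 (mod 913).

344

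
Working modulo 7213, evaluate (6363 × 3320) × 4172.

6363 × 3320 = 21125160 ≡ 5496 (mod 7213)
5496 × 4172 = 22929312 ≡ 6398 (mod 7213)

6398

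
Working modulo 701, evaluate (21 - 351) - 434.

638

21 - 351 = -330 ≡ 371 (mod 701)
371 - 434 = -63 ≡ 638 (mod 701)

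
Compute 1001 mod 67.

63

1001 = 14*67 + 63, so 1001 ≡ 63 (mod 67).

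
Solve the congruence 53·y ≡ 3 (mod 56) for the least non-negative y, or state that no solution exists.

gcd(53, 56) = 1, so a unique solution mod 56 exists.
53⁻¹ ≡ 37 (mod 56).
y ≡ 37·3 ≡ 55 (mod 56).

55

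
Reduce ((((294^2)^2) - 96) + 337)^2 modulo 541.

(294)^2 ≡ 417 (mod 541)
(417)^2 ≡ 228 (mod 541)
228 - 96 = 132
132 + 337 = 469
(469)^2 ≡ 315 (mod 541)

315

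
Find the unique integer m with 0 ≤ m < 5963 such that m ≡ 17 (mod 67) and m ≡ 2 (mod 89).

1960

67⁻¹ mod 89: 67×4 ≡ 1 (mod 89), so 67⁻¹ ≡ 4.
m = 17 + 67×((2 − 17)×4 mod 89) = 17 + 67×29 = 1960.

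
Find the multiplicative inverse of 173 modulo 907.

367

Run the extended Euclidean algorithm:
907 = 5×173 + 42
173 = 4×42 + 5
42 = 8×5 + 2
5 = 2×2 + 1
2 = 2×1 + 0
gcd(173, 907) = 1, so the inverse exists.
Bézout: 1 = −70×907 + 367×173.
So 173⁻¹ ≡ 367 (mod 907).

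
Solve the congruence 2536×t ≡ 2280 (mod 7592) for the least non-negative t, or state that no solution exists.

902

gcd(2536, 7592) = 8, and 8 | 2280, so solutions exist.
Divide through by 8: 317×t mod 949 = 285.
317⁻¹ ≡ 476 (mod 949).
t ≡ 476×285 ≡ 902 (mod 949).
The smallest non-negative solution is t = 902.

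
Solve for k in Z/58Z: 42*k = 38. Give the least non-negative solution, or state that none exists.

23

gcd(42, 58) = 2, and 2 | 38, so solutions exist.
Divide through by 2: 21*k ≡ 19 mod 29.
21⁻¹ ≡ 18 (mod 29).
k ≡ 18*19 ≡ 23 (mod 29).
The smallest non-negative solution is k = 23.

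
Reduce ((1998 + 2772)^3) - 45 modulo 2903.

1998 + 2772 = 4770 ≡ 1867 (mod 2903)
(1867)^3 ≡ 1434 (mod 2903)
1434 - 45 = 1389

1389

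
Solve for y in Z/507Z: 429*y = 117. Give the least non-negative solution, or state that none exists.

5

gcd(429, 507) = 39, and 39 | 117, so solutions exist.
Divide through by 39: 11*y = 3 (mod 13).
11⁻¹ ≡ 6 (mod 13).
y ≡ 6*3 ≡ 5 (mod 13).
The smallest non-negative solution is y = 5.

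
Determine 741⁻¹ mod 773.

By the extended Euclidean algorithm:
773 = 1×741 + 32
741 = 23×32 + 5
32 = 6×5 + 2
5 = 2×2 + 1
2 = 2×1 + 0
gcd(741, 773) = 1, so the inverse exists.
Back-substitute for 1:
1 = 1×5 − 2×2
  = −2×32 + 13×5
  = 13×741 − 301×32
  = −301×773 + 314×741
So 741⁻¹ ≡ 314 (mod 773).

314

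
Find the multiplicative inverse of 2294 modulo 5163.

Apply the Euclidean algorithm and back-substitute:
5163 = 2*2294 + 575
2294 = 3*575 + 569
575 = 1*569 + 6
569 = 94*6 + 5
6 = 1*5 + 1
5 = 5*1 + 0
gcd(2294, 5163) = 1, so the inverse exists.
Bézout: 1 = 383*5163 − 862*2294.
So 2294⁻¹ ≡ −862 ≡ 4301 (mod 5163).

4301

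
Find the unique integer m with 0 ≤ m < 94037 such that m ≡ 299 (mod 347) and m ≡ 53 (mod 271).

41245

347⁻¹ mod 271: 347×189 ≡ 1 (mod 271), so 347⁻¹ ≡ 189.
m = 299 + 347×((53 − 299)×189 mod 271) = 299 + 347×118 = 41245.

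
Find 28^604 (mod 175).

56

Compute successive squares:
28^1 ≡ 28 (mod 175)
28^2 ≡ 28^2 = 784 ≡ 84 (mod 175)
28^4 ≡ 84^2 = 7056 ≡ 56 (mod 175)
28^8 ≡ 56^2 = 3136 ≡ 161 (mod 175)
28^16 ≡ 161^2 = 25921 ≡ 21 (mod 175)
28^32 ≡ 21^2 = 441 ≡ 91 (mod 175)
28^64 ≡ 91^2 = 8281 ≡ 56 (mod 175)
28^128 ≡ 56^2 = 3136 ≡ 161 (mod 175)
28^256 ≡ 161^2 = 25921 ≡ 21 (mod 175)
28^512 ≡ 21^2 = 441 ≡ 91 (mod 175)
28^604 = 28^512 · 28^64 · 28^16 · 28^8 · 28^4 ≡ 91 · 56 · 21 · 161 · 56 (mod 175).
Accumulate the product:
91 · 56 = 5096 ≡ 21
21 · 21 = 441 ≡ 91
91 · 161 = 14651 ≡ 126
126 · 56 = 7056 ≡ 56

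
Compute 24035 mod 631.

24035 = 38×631 + 57, so 24035 ≡ 57 (mod 631).

57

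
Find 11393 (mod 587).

11393 = 19×587 + 240, so 11393 ≡ 240 (mod 587).

240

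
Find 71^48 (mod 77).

48 in binary is 110000, i.e. 48 = 32 + 16.
71^1 ≡ 71 (mod 77)
71^2 ≡ 71^2 = 5041 ≡ 36 (mod 77)
71^4 ≡ 36^2 = 1296 ≡ 64 (mod 77)
71^8 ≡ 64^2 = 4096 ≡ 15 (mod 77)
71^16 ≡ 15^2 = 225 ≡ 71 (mod 77)
71^32 ≡ 71^2 = 5041 ≡ 36 (mod 77)
71^48 = 71^32 · 71^16 ≡ 36 · 71 (mod 77).
36 · 71 = 2556 ≡ 15 (mod 77).

15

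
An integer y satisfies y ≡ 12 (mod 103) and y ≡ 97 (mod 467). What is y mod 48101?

103⁻¹ mod 467: 103*399 ≡ 1 (mod 467), so 103⁻¹ ≡ 399.
y = 12 + 103*((97 − 12)*399 mod 467) = 12 + 103*291 = 29985.
Check: 29985 mod 103 = 12, 29985 mod 467 = 97. ✓

29985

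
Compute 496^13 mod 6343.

1076

Using repeated squaring:
496^1 ≡ 496 (mod 6343)
496^2 ≡ 496^2 = 246016 ≡ 4982 (mod 6343)
496^4 ≡ 4982^2 = 24820324 ≡ 165 (mod 6343)
496^8 ≡ 165^2 = 27225 ≡ 1853 (mod 6343)
496^13 = 496^8 · 496^4 · 496^1 ≡ 1853 · 165 · 496 (mod 6343).
Accumulate the product:
1853 · 165 = 305745 ≡ 1281
1281 · 496 = 635376 ≡ 1076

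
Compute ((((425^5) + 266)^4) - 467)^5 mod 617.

(425)^5 ≡ 29 (mod 617)
29 + 266 = 295
(295)^4 ≡ 167 (mod 617)
167 - 467 = -300 ≡ 317 (mod 617)
(317)^5 ≡ 390 (mod 617)

390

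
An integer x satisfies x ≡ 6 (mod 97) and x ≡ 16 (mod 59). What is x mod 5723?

97⁻¹ mod 59: 97×14 ≡ 1 (mod 59), so 97⁻¹ ≡ 14.
x = 6 + 97×((16 − 6)×14 mod 59) = 6 + 97×22 = 2140.
Check: 2140 mod 97 = 6, 2140 mod 59 = 16. ✓

2140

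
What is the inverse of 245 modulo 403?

227

Apply the Euclidean algorithm and back-substitute:
403 = 1×245 + 158
245 = 1×158 + 87
158 = 1×87 + 71
87 = 1×71 + 16
71 = 4×16 + 7
16 = 2×7 + 2
7 = 3×2 + 1
2 = 2×1 + 0
gcd(245, 403) = 1, so the inverse exists.
Back-substitute for 1:
1 = 1×7 − 3×2
  = −3×16 + 7×7
  = 7×71 − 31×16
  = −31×87 + 38×71
  = 38×158 − 69×87
  = −69×245 + 107×158
  = 107×403 − 176×245
So 245⁻¹ ≡ −176 ≡ 227 (mod 403).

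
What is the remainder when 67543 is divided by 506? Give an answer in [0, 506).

245

67543 = 133*506 + 245, so 67543 ≡ 245 (mod 506).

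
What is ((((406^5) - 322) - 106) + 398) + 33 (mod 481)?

(406)^5 ≡ 295 (mod 481)
295 - 322 = -27 ≡ 454 (mod 481)
454 - 106 = 348
348 + 398 = 746 ≡ 265 (mod 481)
265 + 33 = 298

298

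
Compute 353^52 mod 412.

By square-and-multiply:
353^1 ≡ 353 (mod 412)
353^2 ≡ 353^2 = 124609 ≡ 185 (mod 412)
353^4 ≡ 185^2 = 34225 ≡ 29 (mod 412)
353^8 ≡ 29^2 = 841 ≡ 17 (mod 412)
353^16 ≡ 17^2 = 289 (mod 412)
353^32 ≡ 289^2 = 83521 ≡ 297 (mod 412)
353^52 = 353^32 · 353^16 · 353^4 ≡ 297 · 289 · 29 (mod 412).
Accumulate the product:
297 · 289 = 85833 ≡ 137
137 · 29 = 3973 ≡ 265

265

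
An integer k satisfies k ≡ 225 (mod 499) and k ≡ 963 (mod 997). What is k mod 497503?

499⁻¹ mod 997: 499·2 ≡ 1 (mod 997), so 499⁻¹ ≡ 2.
k = 225 + 499·((963 − 225)·2 mod 997) = 225 + 499·479 = 239246.

239246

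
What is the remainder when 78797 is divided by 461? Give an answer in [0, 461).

427

78797 = 170*461 + 427, so 78797 ≡ 427 (mod 461).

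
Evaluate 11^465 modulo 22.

By square-and-multiply:
11^1 ≡ 11 (mod 22)
11^2 ≡ 11^2 = 121 ≡ 11 (mod 22)
11^4 ≡ 11^2 = 121 ≡ 11 (mod 22)
11^8 ≡ 11^2 = 121 ≡ 11 (mod 22)
11^16 ≡ 11^2 = 121 ≡ 11 (mod 22)
11^32 ≡ 11^2 = 121 ≡ 11 (mod 22)
11^64 ≡ 11^2 = 121 ≡ 11 (mod 22)
11^128 ≡ 11^2 = 121 ≡ 11 (mod 22)
11^256 ≡ 11^2 = 121 ≡ 11 (mod 22)
11^465 = 11^256 × 11^128 × 11^64 × 11^16 × 11^1 ≡ 11 × 11 × 11 × 11 × 11 (mod 22).
Accumulate the product:
11 × 11 = 121 ≡ 11
11 × 11 = 121 ≡ 11
11 × 11 = 121 ≡ 11
11 × 11 = 121 ≡ 11

11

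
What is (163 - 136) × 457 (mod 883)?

163 - 136 = 27
27 × 457 = 12339 ≡ 860 (mod 883)

860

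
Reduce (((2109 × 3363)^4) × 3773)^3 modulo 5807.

2109 × 3363 = 7092567 ≡ 2220 (mod 5807)
(2220)^4 ≡ 988 (mod 5807)
988 × 3773 = 3727724 ≡ 5437 (mod 5807)
(5437)^3 ≡ 1461 (mod 5807)

1461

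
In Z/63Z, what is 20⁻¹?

By the extended Euclidean algorithm:
63 = 3·20 + 3
20 = 6·3 + 2
3 = 1·2 + 1
2 = 2·1 + 0
gcd(20, 63) = 1, so the inverse exists.
Back-substitute for 1:
1 = 1·3 − 1·2
  = −1·20 + 7·3
  = 7·63 − 22·20
So 20⁻¹ ≡ −22 ≡ 41 (mod 63).

41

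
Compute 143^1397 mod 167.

153

1397 in binary is 10101110101, i.e. 1397 = 1024 + 256 + 64 + 32 + 16 + 4 + 1.
143^1 ≡ 143 (mod 167)
143^2 ≡ 143^2 = 20449 ≡ 75 (mod 167)
143^4 ≡ 75^2 = 5625 ≡ 114 (mod 167)
143^8 ≡ 114^2 = 12996 ≡ 137 (mod 167)
143^16 ≡ 137^2 = 18769 ≡ 65 (mod 167)
143^32 ≡ 65^2 = 4225 ≡ 50 (mod 167)
143^64 ≡ 50^2 = 2500 ≡ 162 (mod 167)
143^128 ≡ 162^2 = 26244 ≡ 25 (mod 167)
143^256 ≡ 25^2 = 625 ≡ 124 (mod 167)
143^512 ≡ 124^2 = 15376 ≡ 12 (mod 167)
143^1024 ≡ 12^2 = 144 (mod 167)
143^1397 = 143^1024 × 143^256 × 143^64 × 143^32 × 143^16 × 143^4 × 143^1 ≡ 144 × 124 × 162 × 50 × 65 × 114 × 143 (mod 167).
Accumulate the product:
144 × 124 = 17856 ≡ 154
154 × 162 = 24948 ≡ 65
65 × 50 = 3250 ≡ 77
77 × 65 = 5005 ≡ 162
162 × 114 = 18468 ≡ 98
98 × 143 = 14014 ≡ 153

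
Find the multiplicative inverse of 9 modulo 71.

8

71 = 7*9 + 8
9 = 1*8 + 1
8 = 8*1 + 0
gcd(9, 71) = 1, so the inverse exists.
Bézout: 1 = −1*71 + 8*9.
So 9⁻¹ ≡ 8 (mod 71).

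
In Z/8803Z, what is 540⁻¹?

8803 = 16·540 + 163
540 = 3·163 + 51
163 = 3·51 + 10
51 = 5·10 + 1
10 = 10·1 + 0
gcd(540, 8803) = 1, so the inverse exists.
Back-substitute for 1:
1 = 1·51 − 5·10
  = −5·163 + 16·51
  = 16·540 − 53·163
  = −53·8803 + 864·540
So 540⁻¹ ≡ 864 (mod 8803).

864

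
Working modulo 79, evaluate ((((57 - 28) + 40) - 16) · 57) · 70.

66

57 - 28 = 29
29 + 40 = 69
69 - 16 = 53
53 · 57 = 3021 ≡ 19 (mod 79)
19 · 70 = 1330 ≡ 66 (mod 79)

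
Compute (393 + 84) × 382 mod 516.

393 + 84 = 477
477 × 382 = 182214 ≡ 66 (mod 516)

66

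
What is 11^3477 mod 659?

275

3477 in binary is 110110010101, i.e. 3477 = 2048 + 1024 + 256 + 128 + 16 + 4 + 1.
11^1 ≡ 11 (mod 659)
11^2 ≡ 11^2 = 121 (mod 659)
11^4 ≡ 121^2 = 14641 ≡ 143 (mod 659)
11^8 ≡ 143^2 = 20449 ≡ 20 (mod 659)
11^16 ≡ 20^2 = 400 (mod 659)
11^32 ≡ 400^2 = 160000 ≡ 522 (mod 659)
11^64 ≡ 522^2 = 272484 ≡ 317 (mod 659)
11^128 ≡ 317^2 = 100489 ≡ 321 (mod 659)
11^256 ≡ 321^2 = 103041 ≡ 237 (mod 659)
11^512 ≡ 237^2 = 56169 ≡ 154 (mod 659)
11^1024 ≡ 154^2 = 23716 ≡ 651 (mod 659)
11^2048 ≡ 651^2 = 423801 ≡ 64 (mod 659)
11^3477 = 11^2048 × 11^1024 × 11^256 × 11^128 × 11^16 × 11^4 × 11^1 ≡ 64 × 651 × 237 × 321 × 400 × 143 × 11 (mod 659).
Accumulate the product:
64 × 651 = 41664 ≡ 147
147 × 237 = 34839 ≡ 571
571 × 321 = 183291 ≡ 89
89 × 400 = 35600 ≡ 14
14 × 143 = 2002 ≡ 25
25 × 11 = 275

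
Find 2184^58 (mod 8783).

By square-and-multiply:
2184^1 ≡ 2184 (mod 8783)
2184^2 ≡ 2184^2 = 4769856 ≡ 687 (mod 8783)
2184^4 ≡ 687^2 = 471969 ≡ 6470 (mod 8783)
2184^8 ≡ 6470^2 = 41860900 ≡ 1122 (mod 8783)
2184^16 ≡ 1122^2 = 1258884 ≡ 2915 (mod 8783)
2184^32 ≡ 2915^2 = 8497225 ≡ 4064 (mod 8783)
2184^58 = 2184^32 × 2184^16 × 2184^8 × 2184^2 ≡ 4064 × 2915 × 1122 × 687 (mod 8783).
Accumulate the product:
4064 × 2915 = 11846560 ≡ 7076
7076 × 1122 = 7939272 ≡ 8223
8223 × 687 = 5649201 ≡ 1732

1732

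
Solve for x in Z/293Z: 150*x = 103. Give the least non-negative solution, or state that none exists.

gcd(150, 293) = 1, so a unique solution mod 293 exists.
150⁻¹ ≡ 84 (mod 293).
x ≡ 84*103 ≡ 155 (mod 293).

155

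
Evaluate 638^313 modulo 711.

638

Using repeated squaring:
313 in binary is 100111001, i.e. 313 = 256 + 32 + 16 + 8 + 1.
638^1 ≡ 638 (mod 711)
638^2 ≡ 638^2 = 407044 ≡ 352 (mod 711)
638^4 ≡ 352^2 = 123904 ≡ 190 (mod 711)
638^8 ≡ 190^2 = 36100 ≡ 550 (mod 711)
638^16 ≡ 550^2 = 302500 ≡ 325 (mod 711)
638^32 ≡ 325^2 = 105625 ≡ 397 (mod 711)
638^64 ≡ 397^2 = 157609 ≡ 478 (mod 711)
638^128 ≡ 478^2 = 228484 ≡ 253 (mod 711)
638^256 ≡ 253^2 = 64009 ≡ 19 (mod 711)
638^313 = 638^256 · 638^32 · 638^16 · 638^8 · 638^1 ≡ 19 · 397 · 325 · 550 · 638 (mod 711).
Accumulate the product:
19 · 397 = 7543 ≡ 433
433 · 325 = 140725 ≡ 658
658 · 550 = 361900 ≡ 1
1 · 638 = 638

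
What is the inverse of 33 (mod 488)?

281

Run the extended Euclidean algorithm:
488 = 14*33 + 26
33 = 1*26 + 7
26 = 3*7 + 5
7 = 1*5 + 2
5 = 2*2 + 1
2 = 2*1 + 0
gcd(33, 488) = 1, so the inverse exists.
Back-substitute for 1:
1 = 1*5 − 2*2
  = −2*7 + 3*5
  = 3*26 − 11*7
  = −11*33 + 14*26
  = 14*488 − 207*33
So 33⁻¹ ≡ −207 ≡ 281 (mod 488).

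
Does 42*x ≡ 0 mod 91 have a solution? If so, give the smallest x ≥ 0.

0

gcd(42, 91) = 7, and 7 | 0, so solutions exist.
Divide through by 7: 6*x = 0 (mod 13).
6⁻¹ ≡ 11 (mod 13).
x ≡ 11*0 ≡ 0 (mod 13).
The smallest non-negative solution is x = 0.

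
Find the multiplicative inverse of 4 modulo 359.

90

359 = 89·4 + 3
4 = 1·3 + 1
3 = 3·1 + 0
gcd(4, 359) = 1, so the inverse exists.
Back-substitute for 1:
1 = 1·4 − 1·3
  = −1·359 + 90·4
So 4⁻¹ ≡ 90 (mod 359).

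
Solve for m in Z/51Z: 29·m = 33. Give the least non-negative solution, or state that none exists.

24

gcd(29, 51) = 1, so a unique solution mod 51 exists.
29⁻¹ ≡ 44 (mod 51).
m ≡ 44·33 ≡ 24 (mod 51).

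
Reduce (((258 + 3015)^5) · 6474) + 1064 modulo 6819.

258 + 3015 = 3273
(3273)^5 ≡ 5091 (mod 6819)
5091 · 6474 = 32959134 ≡ 2907 (mod 6819)
2907 + 1064 = 3971

3971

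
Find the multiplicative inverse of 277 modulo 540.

193

Apply the Euclidean algorithm and back-substitute:
540 = 1·277 + 263
277 = 1·263 + 14
263 = 18·14 + 11
14 = 1·11 + 3
11 = 3·3 + 2
3 = 1·2 + 1
2 = 2·1 + 0
gcd(277, 540) = 1, so the inverse exists.
Bézout: 1 = −99·540 + 193·277.
So 277⁻¹ ≡ 193 (mod 540).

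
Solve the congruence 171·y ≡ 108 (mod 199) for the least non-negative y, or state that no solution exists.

53

gcd(171, 199) = 1, so a unique solution mod 199 exists.
171⁻¹ ≡ 135 (mod 199).
y ≡ 135·108 ≡ 53 (mod 199).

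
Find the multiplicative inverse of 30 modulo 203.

88

Run the extended Euclidean algorithm:
203 = 6*30 + 23
30 = 1*23 + 7
23 = 3*7 + 2
7 = 3*2 + 1
2 = 2*1 + 0
gcd(30, 203) = 1, so the inverse exists.
Bézout: 1 = −13*203 + 88*30.
So 30⁻¹ ≡ 88 (mod 203).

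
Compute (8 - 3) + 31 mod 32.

8 - 3 = 5
5 + 31 = 36 ≡ 4 (mod 32)

4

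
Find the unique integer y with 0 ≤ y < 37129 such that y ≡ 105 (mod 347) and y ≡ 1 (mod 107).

347⁻¹ mod 107: 347·70 ≡ 1 (mod 107), so 347⁻¹ ≡ 70.
y = 105 + 347·((1 − 105)·70 mod 107) = 105 + 347·103 = 35846.
Check: 35846 mod 347 = 105, 35846 mod 107 = 1. ✓

35846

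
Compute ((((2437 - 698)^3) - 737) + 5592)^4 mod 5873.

5485

2437 - 698 = 1739
(1739)^3 ≡ 3807 (mod 5873)
3807 - 737 = 3070
3070 + 5592 = 8662 ≡ 2789 (mod 5873)
(2789)^4 ≡ 5485 (mod 5873)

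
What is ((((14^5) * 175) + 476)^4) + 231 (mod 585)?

427

(14)^5 ≡ 209 (mod 585)
209 * 175 = 36575 ≡ 305 (mod 585)
305 + 476 = 781 ≡ 196 (mod 585)
(196)^4 ≡ 196 (mod 585)
196 + 231 = 427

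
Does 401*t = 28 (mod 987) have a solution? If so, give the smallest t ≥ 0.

896

gcd(401, 987) = 1, so a unique solution mod 987 exists.
401⁻¹ ≡ 32 (mod 987).
t ≡ 32*28 ≡ 896 (mod 987).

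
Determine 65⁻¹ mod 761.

Run the extended Euclidean algorithm:
761 = 11*65 + 46
65 = 1*46 + 19
46 = 2*19 + 8
19 = 2*8 + 3
8 = 2*3 + 2
3 = 1*2 + 1
2 = 2*1 + 0
gcd(65, 761) = 1, so the inverse exists.
Bézout: 1 = −24*761 + 281*65.
So 65⁻¹ ≡ 281 (mod 761).

281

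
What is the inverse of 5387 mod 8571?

Run the extended Euclidean algorithm:
8571 = 1·5387 + 3184
5387 = 1·3184 + 2203
3184 = 1·2203 + 981
2203 = 2·981 + 241
981 = 4·241 + 17
241 = 14·17 + 3
17 = 5·3 + 2
3 = 1·2 + 1
2 = 2·1 + 0
gcd(5387, 8571) = 1, so the inverse exists.
Back-substitute for 1:
1 = 1·3 − 1·2
  = −1·17 + 6·3
  = 6·241 − 85·17
  = −85·981 + 346·241
  = 346·2203 − 777·981
  = −777·3184 + 1123·2203
  = 1123·5387 − 1900·3184
  = −1900·8571 + 3023·5387
So 5387⁻¹ ≡ 3023 (mod 8571).

3023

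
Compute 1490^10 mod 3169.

10 in binary is 1010, i.e. 10 = 8 + 2.
1490^1 ≡ 1490 (mod 3169)
1490^2 ≡ 1490^2 = 2220100 ≡ 1800 (mod 3169)
1490^4 ≡ 1800^2 = 3240000 ≡ 1282 (mod 3169)
1490^8 ≡ 1282^2 = 1643524 ≡ 1982 (mod 3169)
1490^10 = 1490^8 * 1490^2 ≡ 1982 * 1800 (mod 3169).
1982 * 1800 = 3567600 ≡ 2475 (mod 3169).

2475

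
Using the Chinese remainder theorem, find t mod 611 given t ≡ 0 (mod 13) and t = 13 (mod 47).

13⁻¹ mod 47: 13*29 ≡ 1 (mod 47), so 13⁻¹ ≡ 29.
t = 0 + 13*((13 − 0)*29 mod 47) = 0 + 13*1 = 13.

13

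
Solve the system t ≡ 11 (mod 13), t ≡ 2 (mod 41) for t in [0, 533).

453

13⁻¹ mod 41: 13×19 ≡ 1 (mod 41), so 13⁻¹ ≡ 19.
t = 11 + 13×((2 − 11)×19 mod 41) = 11 + 13×34 = 453.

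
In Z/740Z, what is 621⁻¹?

740 = 1*621 + 119
621 = 5*119 + 26
119 = 4*26 + 15
26 = 1*15 + 11
15 = 1*11 + 4
11 = 2*4 + 3
4 = 1*3 + 1
3 = 3*1 + 0
gcd(621, 740) = 1, so the inverse exists.
Bézout: 1 = 167*740 − 199*621.
So 621⁻¹ ≡ −199 ≡ 541 (mod 740).

541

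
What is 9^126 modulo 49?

1

Using repeated squaring:
126 in binary is 1111110, i.e. 126 = 64 + 32 + 16 + 8 + 4 + 2.
9^1 ≡ 9 (mod 49)
9^2 ≡ 9^2 = 81 ≡ 32 (mod 49)
9^4 ≡ 32^2 = 1024 ≡ 44 (mod 49)
9^8 ≡ 44^2 = 1936 ≡ 25 (mod 49)
9^16 ≡ 25^2 = 625 ≡ 37 (mod 49)
9^32 ≡ 37^2 = 1369 ≡ 46 (mod 49)
9^64 ≡ 46^2 = 2116 ≡ 9 (mod 49)
9^126 = 9^64 · 9^32 · 9^16 · 9^8 · 9^4 · 9^2 ≡ 9 · 46 · 37 · 25 · 44 · 32 (mod 49).
Accumulate the product:
9 · 46 = 414 ≡ 22
22 · 37 = 814 ≡ 30
30 · 25 = 750 ≡ 15
15 · 44 = 660 ≡ 23
23 · 32 = 736 ≡ 1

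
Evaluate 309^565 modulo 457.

83

Using repeated squaring:
309^1 ≡ 309 (mod 457)
309^2 ≡ 309^2 = 95481 ≡ 425 (mod 457)
309^4 ≡ 425^2 = 180625 ≡ 110 (mod 457)
309^8 ≡ 110^2 = 12100 ≡ 218 (mod 457)
309^16 ≡ 218^2 = 47524 ≡ 453 (mod 457)
309^32 ≡ 453^2 = 205209 ≡ 16 (mod 457)
309^64 ≡ 16^2 = 256 (mod 457)
309^128 ≡ 256^2 = 65536 ≡ 185 (mod 457)
309^256 ≡ 185^2 = 34225 ≡ 407 (mod 457)
309^512 ≡ 407^2 = 165649 ≡ 215 (mod 457)
309^565 = 309^512 · 309^32 · 309^16 · 309^4 · 309^1 ≡ 215 · 16 · 453 · 110 · 309 (mod 457).
Accumulate the product:
215 · 16 = 3440 ≡ 241
241 · 453 = 109173 ≡ 407
407 · 110 = 44770 ≡ 441
441 · 309 = 136269 ≡ 83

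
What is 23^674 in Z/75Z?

34

By square-and-multiply:
674 in binary is 1010100010, i.e. 674 = 512 + 128 + 32 + 2.
23^1 ≡ 23 (mod 75)
23^2 ≡ 23^2 = 529 ≡ 4 (mod 75)
23^4 ≡ 4^2 = 16 (mod 75)
23^8 ≡ 16^2 = 256 ≡ 31 (mod 75)
23^16 ≡ 31^2 = 961 ≡ 61 (mod 75)
23^32 ≡ 61^2 = 3721 ≡ 46 (mod 75)
23^64 ≡ 46^2 = 2116 ≡ 16 (mod 75)
23^128 ≡ 16^2 = 256 ≡ 31 (mod 75)
23^256 ≡ 31^2 = 961 ≡ 61 (mod 75)
23^512 ≡ 61^2 = 3721 ≡ 46 (mod 75)
23^674 = 23^512 * 23^128 * 23^32 * 23^2 ≡ 46 * 31 * 46 * 4 (mod 75).
Accumulate the product:
46 * 31 = 1426 ≡ 1
1 * 46 = 46
46 * 4 = 184 ≡ 34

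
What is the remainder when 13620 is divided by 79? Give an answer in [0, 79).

32

13620 = 172*79 + 32, so 13620 ≡ 32 (mod 79).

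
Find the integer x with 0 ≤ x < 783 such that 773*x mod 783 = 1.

Run the extended Euclidean algorithm:
783 = 1*773 + 10
773 = 77*10 + 3
10 = 3*3 + 1
3 = 3*1 + 0
gcd(773, 783) = 1, so the inverse exists.
Bézout: 1 = 232*783 − 235*773.
So 773⁻¹ ≡ −235 ≡ 548 (mod 783).

548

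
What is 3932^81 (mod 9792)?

Using repeated squaring:
81 in binary is 1010001, i.e. 81 = 64 + 16 + 1.
3932^1 ≡ 3932 (mod 9792)
3932^2 ≡ 3932^2 = 15460624 ≡ 8848 (mod 9792)
3932^4 ≡ 8848^2 = 78287104 ≡ 64 (mod 9792)
3932^8 ≡ 64^2 = 4096 (mod 9792)
3932^16 ≡ 4096^2 = 16777216 ≡ 3520 (mod 9792)
3932^32 ≡ 3520^2 = 12390400 ≡ 3520 (mod 9792)
3932^64 ≡ 3520^2 = 12390400 ≡ 3520 (mod 9792)
3932^81 = 3932^64 × 3932^16 × 3932^1 ≡ 3520 × 3520 × 3932 (mod 9792).
Accumulate the product:
3520 × 3520 = 12390400 ≡ 3520
3520 × 3932 = 13840640 ≡ 4544

4544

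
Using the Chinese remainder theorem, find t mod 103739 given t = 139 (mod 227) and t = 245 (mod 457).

53257

227⁻¹ mod 457: 227·304 ≡ 1 (mod 457), so 227⁻¹ ≡ 304.
t = 139 + 227·((245 − 139)·304 mod 457) = 139 + 227·234 = 53257.
Check: 53257 mod 227 = 139, 53257 mod 457 = 245. ✓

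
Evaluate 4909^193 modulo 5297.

981

By square-and-multiply:
193 in binary is 11000001, i.e. 193 = 128 + 64 + 1.
4909^1 ≡ 4909 (mod 5297)
4909^2 ≡ 4909^2 = 24098281 ≡ 2228 (mod 5297)
4909^4 ≡ 2228^2 = 4963984 ≡ 695 (mod 5297)
4909^8 ≡ 695^2 = 483025 ≡ 998 (mod 5297)
4909^16 ≡ 998^2 = 996004 ≡ 168 (mod 5297)
4909^32 ≡ 168^2 = 28224 ≡ 1739 (mod 5297)
4909^64 ≡ 1739^2 = 3024121 ≡ 4831 (mod 5297)
4909^128 ≡ 4831^2 = 23338561 ≡ 5276 (mod 5297)
4909^193 = 4909^128 · 4909^64 · 4909^1 ≡ 5276 · 4831 · 4909 (mod 5297).
Accumulate the product:
5276 · 4831 = 25488356 ≡ 4489
4489 · 4909 = 22036501 ≡ 981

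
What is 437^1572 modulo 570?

361

Using repeated squaring:
1572 in binary is 11000100100, i.e. 1572 = 1024 + 512 + 32 + 4.
437^1 ≡ 437 (mod 570)
437^2 ≡ 437^2 = 190969 ≡ 19 (mod 570)
437^4 ≡ 19^2 = 361 (mod 570)
437^8 ≡ 361^2 = 130321 ≡ 361 (mod 570)
437^16 ≡ 361^2 = 130321 ≡ 361 (mod 570)
437^32 ≡ 361^2 = 130321 ≡ 361 (mod 570)
437^64 ≡ 361^2 = 130321 ≡ 361 (mod 570)
437^128 ≡ 361^2 = 130321 ≡ 361 (mod 570)
437^256 ≡ 361^2 = 130321 ≡ 361 (mod 570)
437^512 ≡ 361^2 = 130321 ≡ 361 (mod 570)
437^1024 ≡ 361^2 = 130321 ≡ 361 (mod 570)
437^1572 = 437^1024 · 437^512 · 437^32 · 437^4 ≡ 361 · 361 · 361 · 361 (mod 570).
Accumulate the product:
361 · 361 = 130321 ≡ 361
361 · 361 = 130321 ≡ 361
361 · 361 = 130321 ≡ 361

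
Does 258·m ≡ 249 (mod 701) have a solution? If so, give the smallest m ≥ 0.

gcd(258, 701) = 1, so a unique solution mod 701 exists.
258⁻¹ ≡ 557 (mod 701).
m ≡ 557·249 ≡ 596 (mod 701).

596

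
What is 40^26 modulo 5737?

2543

26 in binary is 11010, i.e. 26 = 16 + 8 + 2.
40^1 ≡ 40 (mod 5737)
40^2 ≡ 40^2 = 1600 (mod 5737)
40^4 ≡ 1600^2 = 2560000 ≡ 1298 (mod 5737)
40^8 ≡ 1298^2 = 1684804 ≡ 3863 (mod 5737)
40^16 ≡ 3863^2 = 14922769 ≡ 832 (mod 5737)
40^26 = 40^16 * 40^8 * 40^2 ≡ 832 * 3863 * 1600 (mod 5737).
Accumulate the product:
832 * 3863 = 3214016 ≡ 1296
1296 * 1600 = 2073600 ≡ 2543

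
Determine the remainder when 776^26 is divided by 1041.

Using repeated squaring:
26 in binary is 11010, i.e. 26 = 16 + 8 + 2.
776^1 ≡ 776 (mod 1041)
776^2 ≡ 776^2 = 602176 ≡ 478 (mod 1041)
776^4 ≡ 478^2 = 228484 ≡ 505 (mod 1041)
776^8 ≡ 505^2 = 255025 ≡ 1021 (mod 1041)
776^16 ≡ 1021^2 = 1042441 ≡ 400 (mod 1041)
776^26 = 776^16 × 776^8 × 776^2 ≡ 400 × 1021 × 478 (mod 1041).
Accumulate the product:
400 × 1021 = 408400 ≡ 328
328 × 478 = 156784 ≡ 634

634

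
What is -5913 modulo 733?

684

-5913 = -9·733 + 684, so -5913 ≡ 684 (mod 733).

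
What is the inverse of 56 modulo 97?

97 = 1×56 + 41
56 = 1×41 + 15
41 = 2×15 + 11
15 = 1×11 + 4
11 = 2×4 + 3
4 = 1×3 + 1
3 = 3×1 + 0
gcd(56, 97) = 1, so the inverse exists.
Back-substitute for 1:
1 = 1×4 − 1×3
  = −1×11 + 3×4
  = 3×15 − 4×11
  = −4×41 + 11×15
  = 11×56 − 15×41
  = −15×97 + 26×56
So 56⁻¹ ≡ 26 (mod 97).

26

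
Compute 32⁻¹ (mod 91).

37

By the extended Euclidean algorithm:
91 = 2*32 + 27
32 = 1*27 + 5
27 = 5*5 + 2
5 = 2*2 + 1
2 = 2*1 + 0
gcd(32, 91) = 1, so the inverse exists.
Back-substitute for 1:
1 = 1*5 − 2*2
  = −2*27 + 11*5
  = 11*32 − 13*27
  = −13*91 + 37*32
So 32⁻¹ ≡ 37 (mod 91).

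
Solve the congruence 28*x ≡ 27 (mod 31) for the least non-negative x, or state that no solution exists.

22

gcd(28, 31) = 1, so a unique solution mod 31 exists.
28⁻¹ ≡ 10 (mod 31).
x ≡ 10*27 ≡ 22 (mod 31).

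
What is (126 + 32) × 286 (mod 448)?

126 + 32 = 158
158 × 286 = 45188 ≡ 388 (mod 448)

388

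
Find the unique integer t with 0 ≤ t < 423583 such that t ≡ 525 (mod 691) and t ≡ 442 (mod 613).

189859

691⁻¹ mod 613: 691·558 ≡ 1 (mod 613), so 691⁻¹ ≡ 558.
t = 525 + 691·((442 − 525)·558 mod 613) = 525 + 691·274 = 189859.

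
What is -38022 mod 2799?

-38022 = -14×2799 + 1164, so -38022 ≡ 1164 (mod 2799).

1164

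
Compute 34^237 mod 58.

6

By square-and-multiply:
34^1 ≡ 34 (mod 58)
34^2 ≡ 34^2 = 1156 ≡ 54 (mod 58)
34^4 ≡ 54^2 = 2916 ≡ 16 (mod 58)
34^8 ≡ 16^2 = 256 ≡ 24 (mod 58)
34^16 ≡ 24^2 = 576 ≡ 54 (mod 58)
34^32 ≡ 54^2 = 2916 ≡ 16 (mod 58)
34^64 ≡ 16^2 = 256 ≡ 24 (mod 58)
34^128 ≡ 24^2 = 576 ≡ 54 (mod 58)
34^237 = 34^128 · 34^64 · 34^32 · 34^8 · 34^4 · 34^1 ≡ 54 · 24 · 16 · 24 · 16 · 34 (mod 58).
Accumulate the product:
54 · 24 = 1296 ≡ 20
20 · 16 = 320 ≡ 30
30 · 24 = 720 ≡ 24
24 · 16 = 384 ≡ 36
36 · 34 = 1224 ≡ 6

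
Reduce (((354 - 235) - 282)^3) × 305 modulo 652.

489

354 - 235 = 119
119 - 282 = -163 ≡ 489 (mod 652)
(489)^3 ≡ 489 (mod 652)
489 × 305 = 149145 ≡ 489 (mod 652)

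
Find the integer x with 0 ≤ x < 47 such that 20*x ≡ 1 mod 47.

40

47 = 2·20 + 7
20 = 2·7 + 6
7 = 1·6 + 1
6 = 6·1 + 0
gcd(20, 47) = 1, so the inverse exists.
Bézout: 1 = 3·47 − 7·20.
So 20⁻¹ ≡ −7 ≡ 40 (mod 47).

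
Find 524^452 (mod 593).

561

452 in binary is 111000100, i.e. 452 = 256 + 128 + 64 + 4.
524^1 ≡ 524 (mod 593)
524^2 ≡ 524^2 = 274576 ≡ 17 (mod 593)
524^4 ≡ 17^2 = 289 (mod 593)
524^8 ≡ 289^2 = 83521 ≡ 501 (mod 593)
524^16 ≡ 501^2 = 251001 ≡ 162 (mod 593)
524^32 ≡ 162^2 = 26244 ≡ 152 (mod 593)
524^64 ≡ 152^2 = 23104 ≡ 570 (mod 593)
524^128 ≡ 570^2 = 324900 ≡ 529 (mod 593)
524^256 ≡ 529^2 = 279841 ≡ 538 (mod 593)
524^452 = 524^256 × 524^128 × 524^64 × 524^4 ≡ 538 × 529 × 570 × 289 (mod 593).
Accumulate the product:
538 × 529 = 284602 ≡ 555
555 × 570 = 316350 ≡ 281
281 × 289 = 81209 ≡ 561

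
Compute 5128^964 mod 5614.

2188

964 in binary is 1111000100, i.e. 964 = 512 + 256 + 128 + 64 + 4.
5128^1 ≡ 5128 (mod 5614)
5128^2 ≡ 5128^2 = 26296384 ≡ 408 (mod 5614)
5128^4 ≡ 408^2 = 166464 ≡ 3658 (mod 5614)
5128^8 ≡ 3658^2 = 13380964 ≡ 2802 (mod 5614)
5128^16 ≡ 2802^2 = 7851204 ≡ 2832 (mod 5614)
5128^32 ≡ 2832^2 = 8020224 ≡ 3432 (mod 5614)
5128^64 ≡ 3432^2 = 11778624 ≡ 452 (mod 5614)
5128^128 ≡ 452^2 = 204304 ≡ 2200 (mod 5614)
5128^256 ≡ 2200^2 = 4840000 ≡ 732 (mod 5614)
5128^512 ≡ 732^2 = 535824 ≡ 2494 (mod 5614)
5128^964 = 5128^512 * 5128^256 * 5128^128 * 5128^64 * 5128^4 ≡ 2494 * 732 * 2200 * 452 * 3658 (mod 5614).
Accumulate the product:
2494 * 732 = 1825608 ≡ 1058
1058 * 2200 = 2327600 ≡ 3404
3404 * 452 = 1538608 ≡ 372
372 * 3658 = 1360776 ≡ 2188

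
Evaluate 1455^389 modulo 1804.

389 in binary is 110000101, i.e. 389 = 256 + 128 + 4 + 1.
1455^1 ≡ 1455 (mod 1804)
1455^2 ≡ 1455^2 = 2117025 ≡ 933 (mod 1804)
1455^4 ≡ 933^2 = 870489 ≡ 961 (mod 1804)
1455^8 ≡ 961^2 = 923521 ≡ 1677 (mod 1804)
1455^16 ≡ 1677^2 = 2812329 ≡ 1697 (mod 1804)
1455^32 ≡ 1697^2 = 2879809 ≡ 625 (mod 1804)
1455^64 ≡ 625^2 = 390625 ≡ 961 (mod 1804)
1455^128 ≡ 961^2 = 923521 ≡ 1677 (mod 1804)
1455^256 ≡ 1677^2 = 2812329 ≡ 1697 (mod 1804)
1455^389 = 1455^256 * 1455^128 * 1455^4 * 1455^1 ≡ 1697 * 1677 * 961 * 1455 (mod 1804).
Accumulate the product:
1697 * 1677 = 2845869 ≡ 961
961 * 961 = 923521 ≡ 1677
1677 * 1455 = 2440035 ≡ 1027

1027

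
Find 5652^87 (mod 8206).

3942

Compute successive squares:
87 in binary is 1010111, i.e. 87 = 64 + 16 + 4 + 2 + 1.
5652^1 ≡ 5652 (mod 8206)
5652^2 ≡ 5652^2 = 31945104 ≡ 7352 (mod 8206)
5652^4 ≡ 7352^2 = 54051904 ≡ 7188 (mod 8206)
5652^8 ≡ 7188^2 = 51667344 ≡ 2368 (mod 8206)
5652^16 ≡ 2368^2 = 5607424 ≡ 2726 (mod 8206)
5652^32 ≡ 2726^2 = 7431076 ≡ 4646 (mod 8206)
5652^64 ≡ 4646^2 = 21585316 ≡ 3536 (mod 8206)
5652^87 = 5652^64 * 5652^16 * 5652^4 * 5652^2 * 5652^1 ≡ 3536 * 2726 * 7188 * 7352 * 5652 (mod 8206).
Accumulate the product:
3536 * 2726 = 9639136 ≡ 5292
5292 * 7188 = 38038896 ≡ 4086
4086 * 7352 = 30040272 ≡ 6312
6312 * 5652 = 35675424 ≡ 3942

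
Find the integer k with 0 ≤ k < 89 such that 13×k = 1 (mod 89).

89 = 6*13 + 11
13 = 1*11 + 2
11 = 5*2 + 1
2 = 2*1 + 0
gcd(13, 89) = 1, so the inverse exists.
Back-substitute for 1:
1 = 1*11 − 5*2
  = −5*13 + 6*11
  = 6*89 − 41*13
So 13⁻¹ ≡ −41 ≡ 48 (mod 89).

48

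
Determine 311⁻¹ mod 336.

215

336 = 1×311 + 25
311 = 12×25 + 11
25 = 2×11 + 3
11 = 3×3 + 2
3 = 1×2 + 1
2 = 2×1 + 0
gcd(311, 336) = 1, so the inverse exists.
Back-substitute for 1:
1 = 1×3 − 1×2
  = −1×11 + 4×3
  = 4×25 − 9×11
  = −9×311 + 112×25
  = 112×336 − 121×311
So 311⁻¹ ≡ −121 ≡ 215 (mod 336).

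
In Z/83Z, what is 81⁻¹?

41

Apply the Euclidean algorithm and back-substitute:
83 = 1*81 + 2
81 = 40*2 + 1
2 = 2*1 + 0
gcd(81, 83) = 1, so the inverse exists.
Back-substitute for 1:
1 = 1*81 − 40*2
  = −40*83 + 41*81
So 81⁻¹ ≡ 41 (mod 83).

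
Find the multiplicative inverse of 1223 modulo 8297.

8297 = 6*1223 + 959
1223 = 1*959 + 264
959 = 3*264 + 167
264 = 1*167 + 97
167 = 1*97 + 70
97 = 1*70 + 27
70 = 2*27 + 16
27 = 1*16 + 11
16 = 1*11 + 5
11 = 2*5 + 1
5 = 5*1 + 0
gcd(1223, 8297) = 1, so the inverse exists.
Back-substitute for 1:
1 = 1*11 − 2*5
  = −2*16 + 3*11
  = 3*27 − 5*16
  = −5*70 + 13*27
  = 13*97 − 18*70
  = −18*167 + 31*97
  = 31*264 − 49*167
  = −49*959 + 178*264
  = 178*1223 − 227*959
  = −227*8297 + 1540*1223
So 1223⁻¹ ≡ 1540 (mod 8297).

1540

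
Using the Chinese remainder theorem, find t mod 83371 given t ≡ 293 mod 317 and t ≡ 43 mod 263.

317⁻¹ mod 263: 317*151 ≡ 1 (mod 263), so 317⁻¹ ≡ 151.
t = 293 + 317*((43 − 293)*151 mod 263) = 293 + 317*122 = 38967.

38967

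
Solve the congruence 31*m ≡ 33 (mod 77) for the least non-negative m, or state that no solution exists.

11

gcd(31, 77) = 1, so a unique solution mod 77 exists.
31⁻¹ ≡ 5 (mod 77).
m ≡ 5*33 ≡ 11 (mod 77).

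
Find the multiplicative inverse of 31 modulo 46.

3

Apply the Euclidean algorithm and back-substitute:
46 = 1×31 + 15
31 = 2×15 + 1
15 = 15×1 + 0
gcd(31, 46) = 1, so the inverse exists.
Back-substitute for 1:
1 = 1×31 − 2×15
  = −2×46 + 3×31
So 31⁻¹ ≡ 3 (mod 46).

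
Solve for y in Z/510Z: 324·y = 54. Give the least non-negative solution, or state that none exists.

gcd(324, 510) = 6, and 6 | 54, so solutions exist.
Divide through by 6: 54·y ≡ 9 mod 85.
54⁻¹ ≡ 74 (mod 85).
y ≡ 74·9 ≡ 71 (mod 85).
The smallest non-negative solution is y = 71.

71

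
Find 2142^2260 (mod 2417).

Compute successive squares:
2260 in binary is 100011010100, i.e. 2260 = 2048 + 128 + 64 + 16 + 4.
2142^1 ≡ 2142 (mod 2417)
2142^2 ≡ 2142^2 = 4588164 ≡ 698 (mod 2417)
2142^4 ≡ 698^2 = 487204 ≡ 1387 (mod 2417)
2142^8 ≡ 1387^2 = 1923769 ≡ 2254 (mod 2417)
2142^16 ≡ 2254^2 = 5080516 ≡ 2399 (mod 2417)
2142^32 ≡ 2399^2 = 5755201 ≡ 324 (mod 2417)
2142^64 ≡ 324^2 = 104976 ≡ 1045 (mod 2417)
2142^128 ≡ 1045^2 = 1092025 ≡ 1958 (mod 2417)
2142^256 ≡ 1958^2 = 3833764 ≡ 402 (mod 2417)
2142^512 ≡ 402^2 = 161604 ≡ 2082 (mod 2417)
2142^1024 ≡ 2082^2 = 4334724 ≡ 1043 (mod 2417)
2142^2048 ≡ 1043^2 = 1087849 ≡ 199 (mod 2417)
2142^2260 = 2142^2048 * 2142^128 * 2142^64 * 2142^16 * 2142^4 ≡ 199 * 1958 * 1045 * 2399 * 1387 (mod 2417).
Accumulate the product:
199 * 1958 = 389642 ≡ 505
505 * 1045 = 527725 ≡ 819
819 * 2399 = 1964781 ≡ 2177
2177 * 1387 = 3019499 ≡ 666

666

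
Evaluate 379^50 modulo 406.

Using repeated squaring:
379^1 ≡ 379 (mod 406)
379^2 ≡ 379^2 = 143641 ≡ 323 (mod 406)
379^4 ≡ 323^2 = 104329 ≡ 393 (mod 406)
379^8 ≡ 393^2 = 154449 ≡ 169 (mod 406)
379^16 ≡ 169^2 = 28561 ≡ 141 (mod 406)
379^32 ≡ 141^2 = 19881 ≡ 393 (mod 406)
379^50 = 379^32 · 379^16 · 379^2 ≡ 393 · 141 · 323 (mod 406).
Accumulate the product:
393 · 141 = 55413 ≡ 197
197 · 323 = 63631 ≡ 295

295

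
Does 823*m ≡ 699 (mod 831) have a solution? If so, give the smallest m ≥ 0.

gcd(823, 831) = 1, so a unique solution mod 831 exists.
823⁻¹ ≡ 727 (mod 831).
m ≡ 727*699 ≡ 432 (mod 831).

432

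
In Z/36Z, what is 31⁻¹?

36 = 1·31 + 5
31 = 6·5 + 1
5 = 5·1 + 0
gcd(31, 36) = 1, so the inverse exists.
Bézout: 1 = −6·36 + 7·31.
So 31⁻¹ ≡ 7 (mod 36).

7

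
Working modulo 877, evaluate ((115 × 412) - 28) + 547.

541

115 × 412 = 47380 ≡ 22 (mod 877)
22 - 28 = -6 ≡ 871 (mod 877)
871 + 547 = 1418 ≡ 541 (mod 877)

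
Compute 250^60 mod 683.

Using repeated squaring:
60 in binary is 111100, i.e. 60 = 32 + 16 + 8 + 4.
250^1 ≡ 250 (mod 683)
250^2 ≡ 250^2 = 62500 ≡ 347 (mod 683)
250^4 ≡ 347^2 = 120409 ≡ 201 (mod 683)
250^8 ≡ 201^2 = 40401 ≡ 104 (mod 683)
250^16 ≡ 104^2 = 10816 ≡ 571 (mod 683)
250^32 ≡ 571^2 = 326041 ≡ 250 (mod 683)
250^60 = 250^32 × 250^16 × 250^8 × 250^4 ≡ 250 × 571 × 104 × 201 (mod 683).
Accumulate the product:
250 × 571 = 142750 ≡ 3
3 × 104 = 312
312 × 201 = 62712 ≡ 559

559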